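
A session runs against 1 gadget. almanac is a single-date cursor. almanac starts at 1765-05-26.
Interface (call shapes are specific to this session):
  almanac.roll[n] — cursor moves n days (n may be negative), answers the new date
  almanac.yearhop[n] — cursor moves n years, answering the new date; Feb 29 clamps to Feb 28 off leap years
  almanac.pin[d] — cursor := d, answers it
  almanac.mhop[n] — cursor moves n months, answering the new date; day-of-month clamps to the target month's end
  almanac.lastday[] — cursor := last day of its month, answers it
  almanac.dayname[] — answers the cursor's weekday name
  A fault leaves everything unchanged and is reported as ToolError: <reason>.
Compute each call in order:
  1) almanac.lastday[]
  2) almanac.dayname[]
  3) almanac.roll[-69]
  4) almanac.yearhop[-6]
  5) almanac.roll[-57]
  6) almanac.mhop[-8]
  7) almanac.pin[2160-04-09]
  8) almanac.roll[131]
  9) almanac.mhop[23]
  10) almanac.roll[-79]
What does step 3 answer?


Answer: 1765-03-23

Derivation:
>> almanac.lastday()
<< 1765-05-31
>> almanac.dayname()
<< Friday
>> almanac.roll(n='-69')
<< 1765-03-23
>> almanac.yearhop(n='-6')
<< 1759-03-23
>> almanac.roll(n='-57')
<< 1759-01-25
>> almanac.mhop(n='-8')
<< 1758-05-25
>> almanac.pin(d='2160-04-09')
<< 2160-04-09
>> almanac.roll(n='131')
<< 2160-08-18
>> almanac.mhop(n='23')
<< 2162-07-18
>> almanac.roll(n='-79')
<< 2162-04-30


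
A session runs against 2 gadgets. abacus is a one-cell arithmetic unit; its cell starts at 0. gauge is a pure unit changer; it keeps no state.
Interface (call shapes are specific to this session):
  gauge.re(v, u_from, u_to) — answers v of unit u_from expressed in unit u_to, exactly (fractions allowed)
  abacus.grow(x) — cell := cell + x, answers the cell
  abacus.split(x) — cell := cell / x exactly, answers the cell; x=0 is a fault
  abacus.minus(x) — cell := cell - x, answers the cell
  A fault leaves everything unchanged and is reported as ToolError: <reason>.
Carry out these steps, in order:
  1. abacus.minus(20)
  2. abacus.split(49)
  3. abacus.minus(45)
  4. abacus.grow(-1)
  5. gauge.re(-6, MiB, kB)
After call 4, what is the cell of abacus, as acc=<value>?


Using abacus.minus(x=20): -20.
I call abacus.split(x=49): -20/49.
I use abacus.minus(x=45), and see -2225/49.
I invoke abacus.grow(x=-1), and see -2274/49.
I run gauge.re(v=-6, u_from=MiB, u_to=kB), and see -786432/125.

Answer: acc=-2274/49


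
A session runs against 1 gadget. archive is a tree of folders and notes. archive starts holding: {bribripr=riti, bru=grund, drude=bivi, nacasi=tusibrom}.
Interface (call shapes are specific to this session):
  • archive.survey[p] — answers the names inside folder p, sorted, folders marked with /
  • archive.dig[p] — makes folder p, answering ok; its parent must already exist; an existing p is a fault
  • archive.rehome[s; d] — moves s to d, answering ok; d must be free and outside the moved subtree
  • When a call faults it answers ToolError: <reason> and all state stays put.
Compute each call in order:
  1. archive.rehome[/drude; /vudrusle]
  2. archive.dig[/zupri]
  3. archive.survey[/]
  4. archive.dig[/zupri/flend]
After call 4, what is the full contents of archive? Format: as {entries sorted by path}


>>> archive.rehome /drude /vudrusle
= ok
>>> archive.dig /zupri
= ok
>>> archive.survey /
= [bribripr, bru, nacasi, vudrusle, zupri/]
>>> archive.dig /zupri/flend
= ok

Answer: {bribripr=riti, bru=grund, nacasi=tusibrom, vudrusle=bivi, zupri/, zupri/flend/}


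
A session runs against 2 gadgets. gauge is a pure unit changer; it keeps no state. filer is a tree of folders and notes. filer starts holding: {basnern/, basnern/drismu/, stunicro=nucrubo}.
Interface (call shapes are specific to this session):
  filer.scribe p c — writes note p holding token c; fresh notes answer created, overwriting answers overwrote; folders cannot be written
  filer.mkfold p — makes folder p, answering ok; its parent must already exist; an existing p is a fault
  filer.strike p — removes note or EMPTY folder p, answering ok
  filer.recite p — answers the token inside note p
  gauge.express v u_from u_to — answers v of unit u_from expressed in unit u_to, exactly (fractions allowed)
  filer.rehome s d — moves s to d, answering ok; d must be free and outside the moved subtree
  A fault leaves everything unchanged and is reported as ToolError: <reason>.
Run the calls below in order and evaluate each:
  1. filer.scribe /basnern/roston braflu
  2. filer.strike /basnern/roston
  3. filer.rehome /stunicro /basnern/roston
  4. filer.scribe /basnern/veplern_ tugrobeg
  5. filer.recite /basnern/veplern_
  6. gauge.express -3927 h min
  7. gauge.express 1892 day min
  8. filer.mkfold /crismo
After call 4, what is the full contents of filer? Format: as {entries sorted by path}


! scribe(p=/basnern/roston, c=braflu) : created
! strike(p=/basnern/roston) : ok
! rehome(s=/stunicro, d=/basnern/roston) : ok
! scribe(p=/basnern/veplern_, c=tugrobeg) : created
! recite(p=/basnern/veplern_) : tugrobeg
! express(v=-3927, u_from=h, u_to=min) : -235620
! express(v=1892, u_from=day, u_to=min) : 2724480
! mkfold(p=/crismo) : ok

Answer: {basnern/, basnern/drismu/, basnern/roston=nucrubo, basnern/veplern_=tugrobeg}


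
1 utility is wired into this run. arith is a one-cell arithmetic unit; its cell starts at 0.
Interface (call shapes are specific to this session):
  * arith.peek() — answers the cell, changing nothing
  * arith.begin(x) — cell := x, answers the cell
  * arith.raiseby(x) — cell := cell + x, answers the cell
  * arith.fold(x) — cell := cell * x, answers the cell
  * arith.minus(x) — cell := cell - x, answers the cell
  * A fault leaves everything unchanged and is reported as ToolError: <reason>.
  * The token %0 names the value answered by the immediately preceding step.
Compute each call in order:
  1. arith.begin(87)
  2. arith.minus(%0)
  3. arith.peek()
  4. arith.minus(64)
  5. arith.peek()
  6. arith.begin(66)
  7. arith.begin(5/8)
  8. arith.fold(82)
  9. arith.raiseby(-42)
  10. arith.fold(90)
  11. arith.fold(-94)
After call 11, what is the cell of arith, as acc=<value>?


I use arith.begin using x='87', yielding 87.
Now I run arith.minus using x='%0', → 0.
I run arith.peek, giving 0.
Calling arith.minus using x='64', — result: -64.
I run arith.peek(), and get -64.
I run arith.begin using x='66', which returns 66.
I run arith.begin using x='5/8', and see 5/8.
I use arith.fold using x='82', → 205/4.
Using arith.raiseby using x='-42': 37/4.
Invoking arith.fold using x='90', and observe 1665/2.
Invoking arith.fold using x='-94', — result: -78255.

Answer: acc=-78255


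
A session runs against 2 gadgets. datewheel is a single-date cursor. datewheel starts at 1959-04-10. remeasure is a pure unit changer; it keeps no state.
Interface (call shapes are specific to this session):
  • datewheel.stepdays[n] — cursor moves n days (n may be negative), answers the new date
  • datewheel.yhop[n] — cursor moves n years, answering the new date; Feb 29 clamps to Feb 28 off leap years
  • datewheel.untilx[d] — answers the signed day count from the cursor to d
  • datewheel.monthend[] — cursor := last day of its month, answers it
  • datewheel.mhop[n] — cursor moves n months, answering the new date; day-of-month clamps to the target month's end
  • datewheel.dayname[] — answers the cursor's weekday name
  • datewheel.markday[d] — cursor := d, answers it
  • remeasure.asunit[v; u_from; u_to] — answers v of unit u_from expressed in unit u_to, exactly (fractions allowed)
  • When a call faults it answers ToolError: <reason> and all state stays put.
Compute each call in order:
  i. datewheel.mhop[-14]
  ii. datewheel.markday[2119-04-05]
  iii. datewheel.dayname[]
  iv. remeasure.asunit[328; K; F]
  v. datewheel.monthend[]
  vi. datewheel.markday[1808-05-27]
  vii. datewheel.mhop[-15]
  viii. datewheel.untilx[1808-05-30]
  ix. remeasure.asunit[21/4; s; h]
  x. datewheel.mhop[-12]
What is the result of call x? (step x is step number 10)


-- datewheel.mhop(n: -14) => 1958-02-10
-- datewheel.markday(d: 2119-04-05) => 2119-04-05
-- datewheel.dayname() => Wednesday
-- remeasure.asunit(v: 328, u_from: K, u_to: F) => 13073/100
-- datewheel.monthend() => 2119-04-30
-- datewheel.markday(d: 1808-05-27) => 1808-05-27
-- datewheel.mhop(n: -15) => 1807-02-27
-- datewheel.untilx(d: 1808-05-30) => 458
-- remeasure.asunit(v: 21/4, u_from: s, u_to: h) => 7/4800
-- datewheel.mhop(n: -12) => 1806-02-27

Answer: 1806-02-27


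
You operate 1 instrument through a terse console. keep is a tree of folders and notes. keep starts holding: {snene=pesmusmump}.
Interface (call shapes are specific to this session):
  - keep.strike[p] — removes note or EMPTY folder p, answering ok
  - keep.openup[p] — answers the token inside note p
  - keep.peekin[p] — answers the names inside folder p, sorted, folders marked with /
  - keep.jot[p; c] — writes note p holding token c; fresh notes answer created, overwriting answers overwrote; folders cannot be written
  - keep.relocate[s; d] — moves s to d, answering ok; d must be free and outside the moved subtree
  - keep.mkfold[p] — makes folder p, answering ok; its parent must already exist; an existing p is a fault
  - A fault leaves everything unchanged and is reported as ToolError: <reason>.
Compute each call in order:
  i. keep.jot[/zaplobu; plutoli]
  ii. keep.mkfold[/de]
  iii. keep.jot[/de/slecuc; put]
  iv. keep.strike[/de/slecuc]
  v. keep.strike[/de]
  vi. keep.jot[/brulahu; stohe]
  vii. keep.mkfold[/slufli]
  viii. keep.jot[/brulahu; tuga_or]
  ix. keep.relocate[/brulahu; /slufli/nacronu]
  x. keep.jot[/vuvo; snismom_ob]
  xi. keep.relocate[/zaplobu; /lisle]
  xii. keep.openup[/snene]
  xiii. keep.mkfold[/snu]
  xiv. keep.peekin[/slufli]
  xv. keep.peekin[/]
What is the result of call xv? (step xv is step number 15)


> keep.jot /zaplobu plutoli
[out] created
> keep.mkfold /de
[out] ok
> keep.jot /de/slecuc put
[out] created
> keep.strike /de/slecuc
[out] ok
> keep.strike /de
[out] ok
> keep.jot /brulahu stohe
[out] created
> keep.mkfold /slufli
[out] ok
> keep.jot /brulahu tuga_or
[out] overwrote
> keep.relocate /brulahu /slufli/nacronu
[out] ok
> keep.jot /vuvo snismom_ob
[out] created
> keep.relocate /zaplobu /lisle
[out] ok
> keep.openup /snene
[out] pesmusmump
> keep.mkfold /snu
[out] ok
> keep.peekin /slufli
[out] [nacronu]
> keep.peekin /
[out] [lisle, slufli/, snene, snu/, vuvo]

Answer: [lisle, slufli/, snene, snu/, vuvo]


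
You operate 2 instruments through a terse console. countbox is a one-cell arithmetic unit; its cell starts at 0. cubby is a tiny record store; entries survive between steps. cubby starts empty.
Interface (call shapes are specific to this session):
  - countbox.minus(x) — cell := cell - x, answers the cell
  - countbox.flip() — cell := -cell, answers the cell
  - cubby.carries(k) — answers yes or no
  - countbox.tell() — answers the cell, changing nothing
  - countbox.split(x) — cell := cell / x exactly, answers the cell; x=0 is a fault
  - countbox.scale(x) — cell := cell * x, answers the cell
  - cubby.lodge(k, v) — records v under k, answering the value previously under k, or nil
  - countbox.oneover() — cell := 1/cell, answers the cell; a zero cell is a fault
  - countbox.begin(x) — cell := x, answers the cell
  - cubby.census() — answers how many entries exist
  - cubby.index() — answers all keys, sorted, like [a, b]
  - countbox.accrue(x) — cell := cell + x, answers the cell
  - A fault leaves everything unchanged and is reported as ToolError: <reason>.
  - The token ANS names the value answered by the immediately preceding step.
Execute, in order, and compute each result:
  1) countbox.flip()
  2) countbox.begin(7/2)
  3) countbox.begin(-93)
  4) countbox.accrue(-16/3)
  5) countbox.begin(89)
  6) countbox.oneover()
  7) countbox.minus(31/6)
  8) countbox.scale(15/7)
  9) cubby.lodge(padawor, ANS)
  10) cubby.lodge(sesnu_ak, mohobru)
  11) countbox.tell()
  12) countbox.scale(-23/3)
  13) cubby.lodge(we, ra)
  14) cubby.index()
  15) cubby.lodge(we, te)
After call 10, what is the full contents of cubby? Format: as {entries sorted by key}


Act: countbox.flip[]
Obs: 0
Act: countbox.begin[x: 7/2]
Obs: 7/2
Act: countbox.begin[x: -93]
Obs: -93
Act: countbox.accrue[x: -16/3]
Obs: -295/3
Act: countbox.begin[x: 89]
Obs: 89
Act: countbox.oneover[]
Obs: 1/89
Act: countbox.minus[x: 31/6]
Obs: -2753/534
Act: countbox.scale[x: 15/7]
Obs: -13765/1246
Act: cubby.lodge[k: padawor; v: ANS]
Obs: nil
Act: cubby.lodge[k: sesnu_ak; v: mohobru]
Obs: nil
Act: countbox.tell[]
Obs: -13765/1246
Act: countbox.scale[x: -23/3]
Obs: 316595/3738
Act: cubby.lodge[k: we; v: ra]
Obs: nil
Act: cubby.index[]
Obs: [padawor, sesnu_ak, we]
Act: cubby.lodge[k: we; v: te]
Obs: ra

Answer: {padawor=-13765/1246, sesnu_ak=mohobru}


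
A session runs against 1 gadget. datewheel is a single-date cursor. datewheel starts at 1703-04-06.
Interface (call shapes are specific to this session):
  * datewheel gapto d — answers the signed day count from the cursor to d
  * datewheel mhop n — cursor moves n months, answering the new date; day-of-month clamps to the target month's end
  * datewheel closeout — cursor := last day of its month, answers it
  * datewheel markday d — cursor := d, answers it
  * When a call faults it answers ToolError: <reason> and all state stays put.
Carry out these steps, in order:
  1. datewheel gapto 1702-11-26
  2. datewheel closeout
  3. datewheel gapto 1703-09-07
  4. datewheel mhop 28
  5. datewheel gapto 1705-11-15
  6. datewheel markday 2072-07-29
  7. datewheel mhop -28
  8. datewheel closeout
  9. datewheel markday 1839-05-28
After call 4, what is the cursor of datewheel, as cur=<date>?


Act: datewheel gapto[d='1702-11-26']
Obs: -131
Act: datewheel closeout[]
Obs: 1703-04-30
Act: datewheel gapto[d='1703-09-07']
Obs: 130
Act: datewheel mhop[n='28']
Obs: 1705-08-30
Act: datewheel gapto[d='1705-11-15']
Obs: 77
Act: datewheel markday[d='2072-07-29']
Obs: 2072-07-29
Act: datewheel mhop[n='-28']
Obs: 2070-03-29
Act: datewheel closeout[]
Obs: 2070-03-31
Act: datewheel markday[d='1839-05-28']
Obs: 1839-05-28

Answer: cur=1705-08-30


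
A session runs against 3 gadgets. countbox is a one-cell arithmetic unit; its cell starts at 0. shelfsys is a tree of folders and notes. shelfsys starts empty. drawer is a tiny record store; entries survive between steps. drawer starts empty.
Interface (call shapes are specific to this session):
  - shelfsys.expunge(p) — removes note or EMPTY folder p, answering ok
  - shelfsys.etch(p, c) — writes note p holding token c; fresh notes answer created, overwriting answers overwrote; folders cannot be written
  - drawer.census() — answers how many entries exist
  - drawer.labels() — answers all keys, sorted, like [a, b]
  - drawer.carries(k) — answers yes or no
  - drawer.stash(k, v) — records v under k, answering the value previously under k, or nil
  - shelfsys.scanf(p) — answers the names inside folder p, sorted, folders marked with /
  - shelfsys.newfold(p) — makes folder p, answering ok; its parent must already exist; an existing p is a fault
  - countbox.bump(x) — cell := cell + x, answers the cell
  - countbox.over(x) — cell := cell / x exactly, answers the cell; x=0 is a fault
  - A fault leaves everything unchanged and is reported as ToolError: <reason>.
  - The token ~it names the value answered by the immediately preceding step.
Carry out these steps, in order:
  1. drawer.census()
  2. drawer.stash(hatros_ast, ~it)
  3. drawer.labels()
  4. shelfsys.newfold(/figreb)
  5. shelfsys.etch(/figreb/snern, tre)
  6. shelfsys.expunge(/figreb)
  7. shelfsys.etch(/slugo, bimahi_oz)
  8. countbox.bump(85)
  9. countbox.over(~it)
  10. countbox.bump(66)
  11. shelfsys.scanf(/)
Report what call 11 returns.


% drawer.census
[out] 0
% drawer.stash k=hatros_ast v=~it
[out] nil
% drawer.labels
[out] [hatros_ast]
% shelfsys.newfold p=/figreb
[out] ok
% shelfsys.etch p=/figreb/snern c=tre
[out] created
% shelfsys.expunge p=/figreb
[out] ToolError: not empty
% shelfsys.etch p=/slugo c=bimahi_oz
[out] created
% countbox.bump x=85
[out] 85
% countbox.over x=~it
[out] 1
% countbox.bump x=66
[out] 67
% shelfsys.scanf p=/
[out] [figreb/, slugo]

Answer: [figreb/, slugo]


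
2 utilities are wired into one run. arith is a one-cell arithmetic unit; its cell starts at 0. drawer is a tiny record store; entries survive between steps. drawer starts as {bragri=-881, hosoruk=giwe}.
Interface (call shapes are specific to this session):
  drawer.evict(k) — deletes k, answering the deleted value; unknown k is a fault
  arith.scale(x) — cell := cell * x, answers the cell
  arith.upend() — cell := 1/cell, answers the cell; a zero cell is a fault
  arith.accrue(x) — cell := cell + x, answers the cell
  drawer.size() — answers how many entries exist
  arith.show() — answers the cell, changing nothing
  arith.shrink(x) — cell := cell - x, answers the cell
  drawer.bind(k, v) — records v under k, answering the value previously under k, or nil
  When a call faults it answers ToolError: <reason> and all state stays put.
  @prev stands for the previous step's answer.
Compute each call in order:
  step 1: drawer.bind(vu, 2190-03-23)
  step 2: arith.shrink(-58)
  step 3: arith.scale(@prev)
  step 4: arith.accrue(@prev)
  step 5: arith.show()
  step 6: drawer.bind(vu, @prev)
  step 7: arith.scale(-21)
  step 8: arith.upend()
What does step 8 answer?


Invoking drawer.bind on k=vu, v=2190-03-23: nil.
I call arith.shrink on x=-58: 58.
I try arith.scale on x=@prev, — result: 3364.
Using arith.accrue on x=@prev, and observe 6728.
Then arith.show, which returns 6728.
Now I run drawer.bind on k=vu, v=@prev, and observe 2190-03-23.
Invoking arith.scale on x=-21, → -141288.
I use arith.upend, and see -1/141288.

Answer: -1/141288


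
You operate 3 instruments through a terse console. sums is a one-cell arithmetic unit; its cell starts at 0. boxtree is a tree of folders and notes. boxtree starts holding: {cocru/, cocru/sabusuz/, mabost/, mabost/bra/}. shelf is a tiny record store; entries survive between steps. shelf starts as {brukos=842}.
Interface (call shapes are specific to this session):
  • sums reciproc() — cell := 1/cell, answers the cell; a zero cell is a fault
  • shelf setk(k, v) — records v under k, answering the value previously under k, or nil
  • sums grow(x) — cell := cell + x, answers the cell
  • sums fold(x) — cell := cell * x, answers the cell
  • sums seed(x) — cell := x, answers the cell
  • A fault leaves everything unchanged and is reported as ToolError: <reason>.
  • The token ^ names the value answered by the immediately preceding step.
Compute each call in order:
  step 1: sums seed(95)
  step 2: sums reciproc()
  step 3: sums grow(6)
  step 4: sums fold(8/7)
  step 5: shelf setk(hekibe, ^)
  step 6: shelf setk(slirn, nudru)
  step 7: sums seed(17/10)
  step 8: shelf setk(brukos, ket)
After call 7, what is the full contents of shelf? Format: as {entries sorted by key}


Answer: {brukos=842, hekibe=4568/665, slirn=nudru}

Derivation:
// 1. sums seed(x=95) => 95
// 2. sums reciproc() => 1/95
// 3. sums grow(x=6) => 571/95
// 4. sums fold(x=8/7) => 4568/665
// 5. shelf setk(k=hekibe, v=^) => nil
// 6. shelf setk(k=slirn, v=nudru) => nil
// 7. sums seed(x=17/10) => 17/10
// 8. shelf setk(k=brukos, v=ket) => 842


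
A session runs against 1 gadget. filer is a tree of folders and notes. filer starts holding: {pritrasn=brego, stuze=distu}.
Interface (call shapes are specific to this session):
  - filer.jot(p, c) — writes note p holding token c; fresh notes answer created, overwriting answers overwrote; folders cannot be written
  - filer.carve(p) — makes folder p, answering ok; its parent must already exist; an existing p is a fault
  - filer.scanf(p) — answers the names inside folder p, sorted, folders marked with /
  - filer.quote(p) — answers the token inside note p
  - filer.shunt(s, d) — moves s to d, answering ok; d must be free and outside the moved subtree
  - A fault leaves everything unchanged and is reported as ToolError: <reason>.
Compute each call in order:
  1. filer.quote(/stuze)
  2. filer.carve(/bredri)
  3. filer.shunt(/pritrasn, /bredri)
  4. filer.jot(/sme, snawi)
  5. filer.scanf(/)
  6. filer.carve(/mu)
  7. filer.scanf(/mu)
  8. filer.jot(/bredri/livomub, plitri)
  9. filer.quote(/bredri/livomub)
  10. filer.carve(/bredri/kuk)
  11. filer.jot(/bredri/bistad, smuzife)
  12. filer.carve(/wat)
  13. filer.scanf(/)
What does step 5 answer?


Answer: [bredri/, pritrasn, sme, stuze]

Derivation:
CALL quote[p=/stuze]
RET  distu
CALL carve[p=/bredri]
RET  ok
CALL shunt[s=/pritrasn; d=/bredri]
RET  ToolError: exists
CALL jot[p=/sme; c=snawi]
RET  created
CALL scanf[p=/]
RET  [bredri/, pritrasn, sme, stuze]
CALL carve[p=/mu]
RET  ok
CALL scanf[p=/mu]
RET  []
CALL jot[p=/bredri/livomub; c=plitri]
RET  created
CALL quote[p=/bredri/livomub]
RET  plitri
CALL carve[p=/bredri/kuk]
RET  ok
CALL jot[p=/bredri/bistad; c=smuzife]
RET  created
CALL carve[p=/wat]
RET  ok
CALL scanf[p=/]
RET  [bredri/, mu/, pritrasn, sme, stuze, wat/]


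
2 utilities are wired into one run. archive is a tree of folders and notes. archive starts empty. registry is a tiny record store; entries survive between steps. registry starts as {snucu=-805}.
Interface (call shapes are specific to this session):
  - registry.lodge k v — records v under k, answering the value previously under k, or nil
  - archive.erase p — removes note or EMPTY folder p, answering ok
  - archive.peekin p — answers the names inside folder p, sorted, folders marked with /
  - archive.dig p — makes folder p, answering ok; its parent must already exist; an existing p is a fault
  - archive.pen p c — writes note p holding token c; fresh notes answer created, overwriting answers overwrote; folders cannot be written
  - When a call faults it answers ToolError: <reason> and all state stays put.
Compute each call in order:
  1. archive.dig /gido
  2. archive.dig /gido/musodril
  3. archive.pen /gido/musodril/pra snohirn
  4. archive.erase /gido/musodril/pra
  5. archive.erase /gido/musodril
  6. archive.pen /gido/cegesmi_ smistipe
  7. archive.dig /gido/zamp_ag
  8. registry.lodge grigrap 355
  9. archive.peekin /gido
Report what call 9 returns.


==> archive.dig(p='/gido')
<== ok
==> archive.dig(p='/gido/musodril')
<== ok
==> archive.pen(p='/gido/musodril/pra', c='snohirn')
<== created
==> archive.erase(p='/gido/musodril/pra')
<== ok
==> archive.erase(p='/gido/musodril')
<== ok
==> archive.pen(p='/gido/cegesmi_', c='smistipe')
<== created
==> archive.dig(p='/gido/zamp_ag')
<== ok
==> registry.lodge(k='grigrap', v='355')
<== nil
==> archive.peekin(p='/gido')
<== [cegesmi_, zamp_ag/]

Answer: [cegesmi_, zamp_ag/]


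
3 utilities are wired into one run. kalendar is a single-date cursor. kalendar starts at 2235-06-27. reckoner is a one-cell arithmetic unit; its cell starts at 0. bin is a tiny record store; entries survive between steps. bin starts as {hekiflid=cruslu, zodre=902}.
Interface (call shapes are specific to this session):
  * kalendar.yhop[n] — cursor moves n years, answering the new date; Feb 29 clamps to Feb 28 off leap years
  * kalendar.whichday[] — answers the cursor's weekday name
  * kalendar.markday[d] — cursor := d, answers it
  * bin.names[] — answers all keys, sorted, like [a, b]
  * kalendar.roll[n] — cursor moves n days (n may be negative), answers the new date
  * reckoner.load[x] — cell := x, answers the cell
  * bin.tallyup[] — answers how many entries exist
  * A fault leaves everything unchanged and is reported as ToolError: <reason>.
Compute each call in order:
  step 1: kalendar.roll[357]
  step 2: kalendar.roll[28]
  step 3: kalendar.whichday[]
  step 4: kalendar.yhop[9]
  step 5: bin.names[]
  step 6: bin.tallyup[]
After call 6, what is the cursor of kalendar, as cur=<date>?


# kalendar.roll(357) ~> 2236-06-18
# kalendar.roll(28) ~> 2236-07-16
# kalendar.whichday() ~> Saturday
# kalendar.yhop(9) ~> 2245-07-16
# bin.names() ~> [hekiflid, zodre]
# bin.tallyup() ~> 2

Answer: cur=2245-07-16


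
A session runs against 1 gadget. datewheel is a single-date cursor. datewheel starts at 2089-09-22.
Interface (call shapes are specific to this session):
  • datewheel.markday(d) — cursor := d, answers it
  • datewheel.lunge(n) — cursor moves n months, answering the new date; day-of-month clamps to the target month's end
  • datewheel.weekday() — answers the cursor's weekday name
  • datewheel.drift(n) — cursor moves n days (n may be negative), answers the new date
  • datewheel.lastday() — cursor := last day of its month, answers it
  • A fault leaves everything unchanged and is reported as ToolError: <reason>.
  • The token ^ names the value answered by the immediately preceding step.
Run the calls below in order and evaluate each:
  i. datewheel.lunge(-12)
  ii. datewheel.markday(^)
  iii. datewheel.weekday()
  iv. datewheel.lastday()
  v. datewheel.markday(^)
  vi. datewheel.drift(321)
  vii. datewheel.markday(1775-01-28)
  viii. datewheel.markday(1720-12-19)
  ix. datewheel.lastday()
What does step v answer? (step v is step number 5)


! datewheel.lunge(n=-12) => 2088-09-22
! datewheel.markday(d=^) => 2088-09-22
! datewheel.weekday() => Wednesday
! datewheel.lastday() => 2088-09-30
! datewheel.markday(d=^) => 2088-09-30
! datewheel.drift(n=321) => 2089-08-17
! datewheel.markday(d=1775-01-28) => 1775-01-28
! datewheel.markday(d=1720-12-19) => 1720-12-19
! datewheel.lastday() => 1720-12-31

Answer: 2088-09-30


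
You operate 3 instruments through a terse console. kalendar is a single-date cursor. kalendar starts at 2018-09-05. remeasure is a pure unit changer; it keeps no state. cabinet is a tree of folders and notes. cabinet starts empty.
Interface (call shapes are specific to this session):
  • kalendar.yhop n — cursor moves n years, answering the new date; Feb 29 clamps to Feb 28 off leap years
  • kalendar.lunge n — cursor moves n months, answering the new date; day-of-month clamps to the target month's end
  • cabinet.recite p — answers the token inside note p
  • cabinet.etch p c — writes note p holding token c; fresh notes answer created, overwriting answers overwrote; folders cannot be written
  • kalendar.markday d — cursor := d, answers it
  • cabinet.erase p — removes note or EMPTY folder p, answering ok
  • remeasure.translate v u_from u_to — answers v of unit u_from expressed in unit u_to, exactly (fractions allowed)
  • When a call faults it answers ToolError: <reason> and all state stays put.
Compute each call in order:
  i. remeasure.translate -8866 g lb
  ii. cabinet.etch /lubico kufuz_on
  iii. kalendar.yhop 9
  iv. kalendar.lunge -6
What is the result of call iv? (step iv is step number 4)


CALL remeasure.translate[v='-8866'; u_from='g'; u_to='lb']
RET  -80600000/4123567
CALL cabinet.etch[p='/lubico'; c='kufuz_on']
RET  created
CALL kalendar.yhop[n='9']
RET  2027-09-05
CALL kalendar.lunge[n='-6']
RET  2027-03-05

Answer: 2027-03-05


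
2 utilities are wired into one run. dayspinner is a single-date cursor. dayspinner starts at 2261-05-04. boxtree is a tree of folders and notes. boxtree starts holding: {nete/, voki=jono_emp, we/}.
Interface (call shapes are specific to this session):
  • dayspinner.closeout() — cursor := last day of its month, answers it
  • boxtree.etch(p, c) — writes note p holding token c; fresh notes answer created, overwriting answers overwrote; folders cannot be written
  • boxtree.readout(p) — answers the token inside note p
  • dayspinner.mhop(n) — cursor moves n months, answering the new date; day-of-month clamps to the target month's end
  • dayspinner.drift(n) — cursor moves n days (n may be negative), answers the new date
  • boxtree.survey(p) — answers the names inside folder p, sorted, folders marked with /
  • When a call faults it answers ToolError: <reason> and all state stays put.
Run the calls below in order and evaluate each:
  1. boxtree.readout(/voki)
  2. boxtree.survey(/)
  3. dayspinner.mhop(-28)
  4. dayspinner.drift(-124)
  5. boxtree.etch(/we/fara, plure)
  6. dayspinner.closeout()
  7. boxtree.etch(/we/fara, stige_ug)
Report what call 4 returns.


$ boxtree.readout p: /voki
= jono_emp
$ boxtree.survey p: /
= [nete/, voki, we/]
$ dayspinner.mhop n: -28
= 2259-01-04
$ dayspinner.drift n: -124
= 2258-09-02
$ boxtree.etch p: /we/fara c: plure
= created
$ dayspinner.closeout
= 2258-09-30
$ boxtree.etch p: /we/fara c: stige_ug
= overwrote

Answer: 2258-09-02


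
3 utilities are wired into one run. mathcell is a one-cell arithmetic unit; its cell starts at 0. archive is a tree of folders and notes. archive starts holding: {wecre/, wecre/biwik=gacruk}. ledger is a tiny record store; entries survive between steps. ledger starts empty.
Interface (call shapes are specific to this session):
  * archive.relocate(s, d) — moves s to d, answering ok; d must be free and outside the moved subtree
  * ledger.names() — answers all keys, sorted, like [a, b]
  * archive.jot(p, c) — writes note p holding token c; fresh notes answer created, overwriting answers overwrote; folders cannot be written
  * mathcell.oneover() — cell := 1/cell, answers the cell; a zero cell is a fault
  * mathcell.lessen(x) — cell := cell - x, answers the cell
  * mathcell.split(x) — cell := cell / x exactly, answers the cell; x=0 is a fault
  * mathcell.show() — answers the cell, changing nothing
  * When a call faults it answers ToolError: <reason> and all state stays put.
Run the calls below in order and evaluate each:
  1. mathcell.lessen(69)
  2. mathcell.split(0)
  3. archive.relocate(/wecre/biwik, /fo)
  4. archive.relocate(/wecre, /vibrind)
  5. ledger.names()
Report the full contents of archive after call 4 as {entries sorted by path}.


# 1. mathcell.lessen(x→69) => -69
# 2. mathcell.split(x→0) => ToolError: division by zero
# 3. archive.relocate(s→/wecre/biwik, d→/fo) => ok
# 4. archive.relocate(s→/wecre, d→/vibrind) => ok
# 5. ledger.names() => []

Answer: {fo=gacruk, vibrind/}


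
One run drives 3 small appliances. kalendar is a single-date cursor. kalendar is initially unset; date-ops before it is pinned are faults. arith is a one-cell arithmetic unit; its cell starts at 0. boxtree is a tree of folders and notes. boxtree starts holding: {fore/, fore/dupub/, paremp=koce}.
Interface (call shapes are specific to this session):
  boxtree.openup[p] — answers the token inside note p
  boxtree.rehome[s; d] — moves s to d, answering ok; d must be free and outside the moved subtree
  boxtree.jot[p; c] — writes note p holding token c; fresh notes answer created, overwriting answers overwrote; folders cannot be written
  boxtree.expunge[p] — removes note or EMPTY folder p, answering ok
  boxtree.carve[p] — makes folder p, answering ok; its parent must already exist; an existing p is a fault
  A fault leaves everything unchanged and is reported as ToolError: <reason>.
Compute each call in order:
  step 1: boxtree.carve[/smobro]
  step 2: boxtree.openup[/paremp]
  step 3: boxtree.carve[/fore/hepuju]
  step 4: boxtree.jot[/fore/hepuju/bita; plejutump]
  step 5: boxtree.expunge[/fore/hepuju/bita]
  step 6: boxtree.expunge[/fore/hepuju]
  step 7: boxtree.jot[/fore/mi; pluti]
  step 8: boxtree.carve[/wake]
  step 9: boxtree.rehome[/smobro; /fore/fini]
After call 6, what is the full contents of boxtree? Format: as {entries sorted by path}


Answer: {fore/, fore/dupub/, paremp=koce, smobro/}

Derivation:
% boxtree.carve(p=/smobro) ~> ok
% boxtree.openup(p=/paremp) ~> koce
% boxtree.carve(p=/fore/hepuju) ~> ok
% boxtree.jot(p=/fore/hepuju/bita, c=plejutump) ~> created
% boxtree.expunge(p=/fore/hepuju/bita) ~> ok
% boxtree.expunge(p=/fore/hepuju) ~> ok
% boxtree.jot(p=/fore/mi, c=pluti) ~> created
% boxtree.carve(p=/wake) ~> ok
% boxtree.rehome(s=/smobro, d=/fore/fini) ~> ok


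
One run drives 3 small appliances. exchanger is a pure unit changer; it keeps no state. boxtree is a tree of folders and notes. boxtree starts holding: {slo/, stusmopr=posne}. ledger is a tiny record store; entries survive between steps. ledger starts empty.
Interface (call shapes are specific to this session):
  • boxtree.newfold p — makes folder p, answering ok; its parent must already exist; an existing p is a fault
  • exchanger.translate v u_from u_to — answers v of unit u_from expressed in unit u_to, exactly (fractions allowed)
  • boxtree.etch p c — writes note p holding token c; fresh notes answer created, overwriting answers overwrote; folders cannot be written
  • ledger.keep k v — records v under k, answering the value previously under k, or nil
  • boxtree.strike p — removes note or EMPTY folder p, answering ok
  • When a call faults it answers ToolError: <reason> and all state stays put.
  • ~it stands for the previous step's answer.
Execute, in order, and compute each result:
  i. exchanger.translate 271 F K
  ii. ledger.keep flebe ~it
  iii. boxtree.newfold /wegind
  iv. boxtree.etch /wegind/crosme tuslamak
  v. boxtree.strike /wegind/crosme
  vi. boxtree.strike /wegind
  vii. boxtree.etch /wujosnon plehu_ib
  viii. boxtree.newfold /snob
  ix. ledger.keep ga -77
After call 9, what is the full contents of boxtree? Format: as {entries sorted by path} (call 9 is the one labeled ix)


Invoking translate passing 271, F, K, and observe 73067/180.
I invoke keep passing flebe, ~it, and see nil.
I invoke newfold passing /wegind, — result: ok.
Using etch passing /wegind/crosme, tuslamak: created.
I call strike passing /wegind/crosme, yielding ok.
I invoke strike passing /wegind: ok.
I call etch passing /wujosnon, plehu_ib, and get created.
I call newfold passing /snob, giving ok.
Now I run keep passing ga, -77, — result: nil.

Answer: {slo/, snob/, stusmopr=posne, wujosnon=plehu_ib}


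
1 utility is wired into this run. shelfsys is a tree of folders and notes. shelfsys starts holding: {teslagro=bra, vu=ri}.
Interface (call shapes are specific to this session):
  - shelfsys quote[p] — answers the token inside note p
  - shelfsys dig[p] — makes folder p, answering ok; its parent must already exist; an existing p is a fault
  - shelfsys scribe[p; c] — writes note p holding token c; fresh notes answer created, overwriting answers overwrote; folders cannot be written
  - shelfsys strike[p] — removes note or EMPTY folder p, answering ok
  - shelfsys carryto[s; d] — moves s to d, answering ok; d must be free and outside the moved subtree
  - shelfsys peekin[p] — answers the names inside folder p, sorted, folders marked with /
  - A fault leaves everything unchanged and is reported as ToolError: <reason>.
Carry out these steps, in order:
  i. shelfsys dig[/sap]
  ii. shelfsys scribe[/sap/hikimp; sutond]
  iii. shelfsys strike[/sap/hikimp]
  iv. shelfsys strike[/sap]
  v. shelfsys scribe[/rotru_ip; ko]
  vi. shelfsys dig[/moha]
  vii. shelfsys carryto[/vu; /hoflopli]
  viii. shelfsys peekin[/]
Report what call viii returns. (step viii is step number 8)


Answer: [hoflopli, moha/, rotru_ip, teslagro]

Derivation:
I try shelfsys dig using p: /sap, and see ok.
I run shelfsys scribe using p: /sap/hikimp, c: sutond, → created.
I try shelfsys strike using p: /sap/hikimp, yielding ok.
I use shelfsys strike using p: /sap, giving ok.
Then shelfsys scribe using p: /rotru_ip, c: ko, and see created.
I invoke shelfsys dig using p: /moha, — result: ok.
Next I call shelfsys carryto using s: /vu, d: /hoflopli: ok.
Now I run shelfsys peekin using p: /, which returns [hoflopli, moha/, rotru_ip, teslagro].


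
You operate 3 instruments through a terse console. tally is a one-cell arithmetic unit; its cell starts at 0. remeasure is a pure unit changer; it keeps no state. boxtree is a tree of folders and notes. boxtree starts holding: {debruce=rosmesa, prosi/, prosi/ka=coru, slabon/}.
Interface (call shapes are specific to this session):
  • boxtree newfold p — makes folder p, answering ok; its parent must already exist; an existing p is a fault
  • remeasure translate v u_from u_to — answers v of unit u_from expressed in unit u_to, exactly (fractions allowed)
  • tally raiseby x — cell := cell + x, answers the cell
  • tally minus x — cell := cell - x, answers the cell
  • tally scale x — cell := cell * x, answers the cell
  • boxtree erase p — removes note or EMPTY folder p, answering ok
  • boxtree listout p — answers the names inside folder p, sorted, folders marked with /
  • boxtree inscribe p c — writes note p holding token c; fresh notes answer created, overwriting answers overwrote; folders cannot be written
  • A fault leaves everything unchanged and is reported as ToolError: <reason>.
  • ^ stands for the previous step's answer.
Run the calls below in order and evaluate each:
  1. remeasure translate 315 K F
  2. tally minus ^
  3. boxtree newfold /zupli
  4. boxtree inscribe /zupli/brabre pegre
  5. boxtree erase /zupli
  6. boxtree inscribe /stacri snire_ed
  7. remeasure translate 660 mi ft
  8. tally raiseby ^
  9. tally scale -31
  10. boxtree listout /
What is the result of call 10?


Answer: [debruce, prosi/, slabon/, stacri, zupli/]

Derivation:
-- remeasure translate(v='315', u_from='K', u_to='F') -> 10733/100
-- tally minus(x='^') -> -10733/100
-- boxtree newfold(p='/zupli') -> ok
-- boxtree inscribe(p='/zupli/brabre', c='pegre') -> created
-- boxtree erase(p='/zupli') -> ToolError: not empty
-- boxtree inscribe(p='/stacri', c='snire_ed') -> created
-- remeasure translate(v='660', u_from='mi', u_to='ft') -> 3484800
-- tally raiseby(x='^') -> 348469267/100
-- tally scale(x='-31') -> -10802547277/100
-- boxtree listout(p='/') -> [debruce, prosi/, slabon/, stacri, zupli/]


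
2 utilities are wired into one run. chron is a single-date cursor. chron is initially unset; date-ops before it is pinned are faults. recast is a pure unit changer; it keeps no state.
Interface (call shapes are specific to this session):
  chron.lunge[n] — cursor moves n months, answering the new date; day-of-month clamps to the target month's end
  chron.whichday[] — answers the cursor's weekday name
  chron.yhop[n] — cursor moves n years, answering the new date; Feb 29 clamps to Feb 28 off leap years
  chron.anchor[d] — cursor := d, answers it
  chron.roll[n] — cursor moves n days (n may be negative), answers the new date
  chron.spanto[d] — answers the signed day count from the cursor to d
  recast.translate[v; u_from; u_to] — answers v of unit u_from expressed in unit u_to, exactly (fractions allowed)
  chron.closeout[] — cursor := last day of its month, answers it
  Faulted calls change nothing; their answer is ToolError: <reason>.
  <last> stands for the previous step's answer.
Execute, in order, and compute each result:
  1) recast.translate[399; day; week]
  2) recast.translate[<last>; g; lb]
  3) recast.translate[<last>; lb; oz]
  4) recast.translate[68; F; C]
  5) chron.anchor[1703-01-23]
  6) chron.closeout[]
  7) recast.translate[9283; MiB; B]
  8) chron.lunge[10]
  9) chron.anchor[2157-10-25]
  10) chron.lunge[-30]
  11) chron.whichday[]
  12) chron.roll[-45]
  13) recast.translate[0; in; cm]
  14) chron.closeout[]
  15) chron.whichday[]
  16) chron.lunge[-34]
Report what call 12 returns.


Answer: 2155-03-11

Derivation:
;; 1. translate(399, day, week) => 57
;; 2. translate(<last>, g, lb) => 5700000/45359237
;; 3. translate(<last>, lb, oz) => 91200000/45359237
;; 4. translate(68, F, C) => 20
;; 5. anchor(1703-01-23) => 1703-01-23
;; 6. closeout() => 1703-01-31
;; 7. translate(9283, MiB, B) => 9733931008
;; 8. lunge(10) => 1703-11-30
;; 9. anchor(2157-10-25) => 2157-10-25
;; 10. lunge(-30) => 2155-04-25
;; 11. whichday() => Friday
;; 12. roll(-45) => 2155-03-11
;; 13. translate(0, in, cm) => 0
;; 14. closeout() => 2155-03-31
;; 15. whichday() => Monday
;; 16. lunge(-34) => 2152-05-31


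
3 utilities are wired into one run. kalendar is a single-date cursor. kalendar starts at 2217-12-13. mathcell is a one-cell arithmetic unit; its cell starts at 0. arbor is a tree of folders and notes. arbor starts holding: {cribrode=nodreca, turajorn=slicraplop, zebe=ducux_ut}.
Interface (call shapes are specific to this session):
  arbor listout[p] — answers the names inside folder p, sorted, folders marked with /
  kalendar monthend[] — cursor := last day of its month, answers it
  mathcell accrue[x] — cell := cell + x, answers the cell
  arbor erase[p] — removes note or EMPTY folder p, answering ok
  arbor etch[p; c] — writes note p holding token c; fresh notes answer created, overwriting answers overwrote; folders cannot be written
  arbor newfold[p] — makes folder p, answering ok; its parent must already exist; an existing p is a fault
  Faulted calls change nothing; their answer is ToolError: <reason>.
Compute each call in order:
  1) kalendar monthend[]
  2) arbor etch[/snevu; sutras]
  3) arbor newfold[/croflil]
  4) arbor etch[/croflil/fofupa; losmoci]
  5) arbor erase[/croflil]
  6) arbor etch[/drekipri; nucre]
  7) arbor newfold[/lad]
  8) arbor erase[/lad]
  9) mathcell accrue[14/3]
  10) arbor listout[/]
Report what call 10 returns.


% kalendar monthend
:: 2217-12-31
% arbor etch p=/snevu c=sutras
:: created
% arbor newfold p=/croflil
:: ok
% arbor etch p=/croflil/fofupa c=losmoci
:: created
% arbor erase p=/croflil
:: ToolError: not empty
% arbor etch p=/drekipri c=nucre
:: created
% arbor newfold p=/lad
:: ok
% arbor erase p=/lad
:: ok
% mathcell accrue x=14/3
:: 14/3
% arbor listout p=/
:: [cribrode, croflil/, drekipri, snevu, turajorn, zebe]

Answer: [cribrode, croflil/, drekipri, snevu, turajorn, zebe]
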